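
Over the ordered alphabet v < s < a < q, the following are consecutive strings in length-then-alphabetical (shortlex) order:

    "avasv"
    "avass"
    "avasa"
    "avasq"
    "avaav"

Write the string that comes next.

The successor of avaav increments the rightmost position that isn't already q and resets every position after it to v.

avaas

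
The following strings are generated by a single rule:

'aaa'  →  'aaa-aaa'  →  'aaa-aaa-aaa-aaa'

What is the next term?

aaa-aaa-aaa-aaa-aaa-aaa-aaa-aaa

Every step duplicates the string with '-' between the halves.
One more doubling of aaa-aaa-aaa-aaa gives the answer.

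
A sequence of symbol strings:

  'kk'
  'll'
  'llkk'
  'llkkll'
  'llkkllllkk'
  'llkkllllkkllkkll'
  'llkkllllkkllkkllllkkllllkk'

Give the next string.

llkkllllkkllkkllllkkllllkkllkkllllkkllkkll

This is a Fibonacci-style word recurrence s(k) = s(k−1)·s(k−2): e.g. ll·kk = llkk.
Continuing: llkkllllkkllkkllllkkllllkk · llkkllllkkllkkll gives term 8.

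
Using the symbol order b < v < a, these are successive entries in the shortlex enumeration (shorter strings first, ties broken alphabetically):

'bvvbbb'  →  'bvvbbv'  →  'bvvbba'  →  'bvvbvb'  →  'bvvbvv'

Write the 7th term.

bvvbab

Continuing the enumeration 2 steps past bvvbvv: bvvbvv → bvvbva → (answer).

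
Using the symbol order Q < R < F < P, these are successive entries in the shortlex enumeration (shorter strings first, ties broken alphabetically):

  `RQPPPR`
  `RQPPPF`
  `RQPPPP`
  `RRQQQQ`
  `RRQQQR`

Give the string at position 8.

RRQQRQ

Stepping forward 3 times from RRQQQR: RRQQQR → RRQQQF → RRQQQP, then the target.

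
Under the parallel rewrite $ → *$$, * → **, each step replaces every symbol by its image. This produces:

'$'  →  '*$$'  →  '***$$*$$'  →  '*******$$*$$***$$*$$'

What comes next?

Applying the rule to each of the 20 symbols of *******$$*$$***$$*$$ gives the pieces ** ** ** ** ** ** ** *$$ *$$ ** *$$ *$$ ** ** ** *$$ *$$ ** *$$ *$$, which concatenate to the answer.

***************$$*$$***$$*$$*******$$*$$***$$*$$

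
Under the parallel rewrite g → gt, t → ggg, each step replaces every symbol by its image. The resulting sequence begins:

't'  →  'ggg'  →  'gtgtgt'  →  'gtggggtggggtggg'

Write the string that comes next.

Applying the rule to each of the 15 symbols of gtggggtggggtggg gives the pieces gt ggg gt gt gt gt ggg gt gt gt gt ggg gt gt gt, which concatenate to the answer.

gtggggtgtgtgtggggtgtgtgtggggtgtgt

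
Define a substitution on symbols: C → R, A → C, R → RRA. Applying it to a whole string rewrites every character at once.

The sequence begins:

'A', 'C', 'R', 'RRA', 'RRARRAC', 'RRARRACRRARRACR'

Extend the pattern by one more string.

Rewriting the 15 symbols of RRARRACRRARRACR one by one yields RRA RRA C RRA RRA C R RRA RRA C RRA RRA C R RRA; concatenated:

RRARRACRRARRACRRRARRACRRARRACRRRA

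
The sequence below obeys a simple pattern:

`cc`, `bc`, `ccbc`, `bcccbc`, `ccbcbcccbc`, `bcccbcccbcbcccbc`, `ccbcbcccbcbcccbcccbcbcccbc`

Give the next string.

bcccbcccbcbcccbcccbcbcccbcbcccbcccbcbcccbc

From term 3 onward, concatenate the second-to-last term with the last: cc·bc = ccbc, bc·ccbc = bcccbc, …
So term 8 is bcccbcccbcbcccbc·ccbcbcccbcbcccbcccbcbcccbc.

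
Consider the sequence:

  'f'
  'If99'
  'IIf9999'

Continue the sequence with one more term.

Every step adds I to the front and 99 to the end of the previous string.
Applying this once more to IIf9999:

IIIf999999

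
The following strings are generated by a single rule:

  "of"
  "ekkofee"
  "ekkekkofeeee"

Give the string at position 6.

ekkekkekkekkekkofeeeeeeeeee

Each term wraps the previous one in ekk on the left and ee on the right.
From ekkekkofeeee, 3 further steps: ekkekkofeeee → ekkekkekkofeeeeee → ekkekkekkekkofeeeeeeee → (answer).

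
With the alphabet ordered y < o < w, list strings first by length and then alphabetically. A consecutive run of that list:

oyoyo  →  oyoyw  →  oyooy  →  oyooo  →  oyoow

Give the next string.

oyowy

The successor of oyoow increments the rightmost position that isn't already w and resets every position after it to y.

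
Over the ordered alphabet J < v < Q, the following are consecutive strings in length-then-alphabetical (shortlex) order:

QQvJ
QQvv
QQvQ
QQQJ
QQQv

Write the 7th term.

Continuing the enumeration 2 steps past QQQv: QQQv → QQQQ → (answer).

JJJJJ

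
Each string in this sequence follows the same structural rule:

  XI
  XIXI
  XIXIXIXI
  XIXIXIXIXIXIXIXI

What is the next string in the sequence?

Every step duplicates the string.
One more doubling of XIXIXIXIXIXIXIXI gives the answer.

XIXIXIXIXIXIXIXIXIXIXIXIXIXIXIXI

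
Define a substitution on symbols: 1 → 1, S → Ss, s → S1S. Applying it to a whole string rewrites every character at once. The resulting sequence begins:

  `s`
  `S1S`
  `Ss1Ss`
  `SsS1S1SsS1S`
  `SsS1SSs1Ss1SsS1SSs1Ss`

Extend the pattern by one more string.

SsS1SSs1SsSsS1S1SsS1S1SsS1SSs1SsSsS1S1SsS1S

Applying the rule to each of the 21 symbols of SsS1SSs1Ss1SsS1SSs1Ss gives the pieces Ss S1S Ss 1 Ss Ss S1S 1 Ss S1S 1 Ss S1S Ss 1 Ss Ss S1S 1 Ss S1S, which concatenate to the answer.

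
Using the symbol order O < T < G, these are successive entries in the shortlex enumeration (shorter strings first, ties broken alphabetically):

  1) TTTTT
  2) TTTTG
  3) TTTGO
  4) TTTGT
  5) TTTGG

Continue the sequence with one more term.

Treat TTTGG as a base-3 numeral over the given alphabet and add one, carrying through any trailing G's.

TTGOO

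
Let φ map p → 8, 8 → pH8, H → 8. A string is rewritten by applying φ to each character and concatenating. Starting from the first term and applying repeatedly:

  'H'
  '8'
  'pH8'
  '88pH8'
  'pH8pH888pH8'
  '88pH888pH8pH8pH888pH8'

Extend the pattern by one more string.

Applying the rule to each of the 21 symbols of 88pH888pH8pH8pH888pH8 gives the pieces pH8 pH8 8 8 pH8 pH8 pH8 8 8 pH8 8 8 pH8 8 8 pH8 pH8 pH8 8 8 pH8, which concatenate to the answer.

pH8pH888pH8pH8pH888pH888pH888pH8pH8pH888pH8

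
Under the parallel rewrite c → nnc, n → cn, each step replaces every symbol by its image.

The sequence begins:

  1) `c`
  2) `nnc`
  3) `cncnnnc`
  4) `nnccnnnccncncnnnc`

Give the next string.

Replace each of the 17 characters of nnccnnnccncncnnnc in place — cn cn nnc nnc cn cn cn nnc nnc cn nnc cn nnc cn cn cn nnc — and concatenate.

cncnnncnnccncncnnncnnccnnnccnnnccncncnnnc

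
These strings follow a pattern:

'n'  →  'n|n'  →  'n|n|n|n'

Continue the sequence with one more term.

Every step duplicates the string with '|' between the halves.
Doubling n|n|n|n with '|' between the halves:

n|n|n|n|n|n|n|n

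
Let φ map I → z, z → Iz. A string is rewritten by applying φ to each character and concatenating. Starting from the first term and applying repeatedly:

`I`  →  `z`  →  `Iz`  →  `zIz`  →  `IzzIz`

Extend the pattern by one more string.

Rewriting each symbol of IzzIz: I→z, z→Iz, z→Iz, I→z, z→Iz, which concatenates to z Iz Iz z Iz.

zIzIzzIz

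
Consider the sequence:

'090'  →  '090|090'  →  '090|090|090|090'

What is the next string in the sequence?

Each string is two copies of the previous one joined by '|'.
Doubling 090|090|090|090 with '|' between the halves:

090|090|090|090|090|090|090|090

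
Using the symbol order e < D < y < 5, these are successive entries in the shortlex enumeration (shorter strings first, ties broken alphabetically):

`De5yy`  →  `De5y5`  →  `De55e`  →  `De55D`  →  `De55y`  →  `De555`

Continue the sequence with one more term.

The successor of De555 increments the rightmost position that isn't already 5 and resets every position after it to e.

DDeee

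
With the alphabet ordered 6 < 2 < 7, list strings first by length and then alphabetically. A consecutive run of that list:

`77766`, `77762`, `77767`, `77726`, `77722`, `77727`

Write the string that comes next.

Find the rightmost character of 77727 below 7, bump it to the next letter, and reset everything to its right to 6.

77776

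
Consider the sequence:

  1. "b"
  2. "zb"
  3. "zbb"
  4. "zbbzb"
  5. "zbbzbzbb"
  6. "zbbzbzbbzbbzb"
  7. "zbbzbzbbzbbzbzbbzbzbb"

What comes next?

zbbzbzbbzbbzbzbbzbzbbzbbzbzbbzbbzb

This is a Fibonacci-style word recurrence s(k) = s(k−1)·s(k−2): e.g. zb·b = zbb.
Continuing: zbbzbzbbzbbzbzbbzbzbb · zbbzbzbbzbbzb gives term 8.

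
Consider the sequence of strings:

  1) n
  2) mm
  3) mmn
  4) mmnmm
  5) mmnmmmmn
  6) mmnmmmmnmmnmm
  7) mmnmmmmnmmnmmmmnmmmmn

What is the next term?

mmnmmmmnmmnmmmmnmmmmnmmnmmmmnmmnmm

This is a Fibonacci-style word recurrence s(k) = s(k−1)·s(k−2): e.g. mm·n = mmn.
The next term joins mmnmmmmnmmnmmmmnmmmmn and mmnmmmmnmmnmm.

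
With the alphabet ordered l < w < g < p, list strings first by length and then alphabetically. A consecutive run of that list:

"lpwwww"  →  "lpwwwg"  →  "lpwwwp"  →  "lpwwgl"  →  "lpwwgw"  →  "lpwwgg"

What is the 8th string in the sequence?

Advancing 2 positions from lpwwgg through lpwwgg → lpwwgp reaches term 8.

lpwwpl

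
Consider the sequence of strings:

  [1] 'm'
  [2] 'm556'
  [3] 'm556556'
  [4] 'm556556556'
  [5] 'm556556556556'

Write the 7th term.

The strings grow by a fixed suffix 556 each time.
From m556556556556, 2 further steps: m556556556556 → m556556556556556 → (answer).

m556556556556556556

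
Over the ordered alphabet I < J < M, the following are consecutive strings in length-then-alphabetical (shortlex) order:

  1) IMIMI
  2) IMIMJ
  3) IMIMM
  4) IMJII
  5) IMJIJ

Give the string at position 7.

IMJJI

Stepping forward 2 times from IMJIJ: IMJIJ → IMJIM, then the target.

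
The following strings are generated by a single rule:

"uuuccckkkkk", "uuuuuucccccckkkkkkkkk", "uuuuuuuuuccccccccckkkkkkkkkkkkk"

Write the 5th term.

The n-th term is 3n u's then 3n c's then 4n+1 k's (n = 1, 2, …).
At n = 5 the blocks have lengths 15, 15, 21.

uuuuuuuuuuuuuuuccccccccccccccckkkkkkkkkkkkkkkkkkkkk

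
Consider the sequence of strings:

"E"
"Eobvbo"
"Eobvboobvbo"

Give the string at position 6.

The strings grow by a fixed suffix obvbo each time.
From Eobvboobvbo, 3 further steps: Eobvboobvbo → Eobvboobvboobvbo → Eobvboobvboobvboobvbo → (answer).

Eobvboobvboobvboobvboobvbo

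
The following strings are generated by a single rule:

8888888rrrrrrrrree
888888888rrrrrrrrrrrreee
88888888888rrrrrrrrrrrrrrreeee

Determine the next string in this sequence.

8888888888888rrrrrrrrrrrrrrrrrreeeee

Reading off run lengths: 8 runs 7, 9, 11; r runs 9, 12, 15; e runs 2, 3, 4 — each is linear in n, where the shown terms are n = 2, 3, 4.
For the next term, n = 5, so the run lengths are 13, 18, 5.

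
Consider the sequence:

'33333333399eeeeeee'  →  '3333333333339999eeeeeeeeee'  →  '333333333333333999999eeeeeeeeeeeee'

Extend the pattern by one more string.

33333333333333333399999999eeeeeeeeeeeeeeee

Each string has the form 3^{3n+3} 9^{2n-2} e^{3n+1}, where the shown terms are n = 2, 3, 4.
For the next term, n = 5, so the run lengths are 18, 8, 16.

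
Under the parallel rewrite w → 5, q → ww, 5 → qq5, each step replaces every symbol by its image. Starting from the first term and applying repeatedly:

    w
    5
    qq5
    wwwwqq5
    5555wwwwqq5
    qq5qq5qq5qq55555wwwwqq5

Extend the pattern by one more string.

Applying the rule to each of the 23 symbols of qq5qq5qq5qq55555wwwwqq5 gives the pieces ww ww qq5 ww ww qq5 ww ww qq5 ww ww qq5 qq5 qq5 qq5 qq5 5 5 5 5 ww ww qq5, which concatenate to the answer.

wwwwqq5wwwwqq5wwwwqq5wwwwqq5qq5qq5qq5qq55555wwwwqq5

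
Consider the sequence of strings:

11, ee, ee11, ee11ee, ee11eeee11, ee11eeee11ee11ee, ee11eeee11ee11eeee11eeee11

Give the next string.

ee11eeee11ee11eeee11eeee11ee11eeee11ee11ee

Each term (from the third on) is the previous term followed by the one before it: term 3 = ee·11 = ee11.
So term 8 is ee11eeee11ee11eeee11eeee11·ee11eeee11ee11ee.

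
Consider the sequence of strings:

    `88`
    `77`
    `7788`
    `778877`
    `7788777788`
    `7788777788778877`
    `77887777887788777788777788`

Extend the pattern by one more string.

Each term (from the third on) is the previous term followed by the one before it: term 3 = 77·88 = 7788.
Continuing: 77887777887788777788777788 · 7788777788778877 gives term 8.

778877778877887777887777887788777788778877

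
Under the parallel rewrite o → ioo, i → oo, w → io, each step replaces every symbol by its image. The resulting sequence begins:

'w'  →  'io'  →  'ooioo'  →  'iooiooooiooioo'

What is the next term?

ooiooiooooiooiooiooiooooiooiooooiooioo

Applying the rule to each of the 14 symbols of iooiooooiooioo gives the pieces oo ioo ioo oo ioo ioo ioo ioo oo ioo ioo oo ioo ioo, which concatenate to the answer.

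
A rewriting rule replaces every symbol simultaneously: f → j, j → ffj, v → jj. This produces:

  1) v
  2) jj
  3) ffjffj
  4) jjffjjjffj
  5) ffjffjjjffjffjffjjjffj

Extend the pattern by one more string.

φ(ffjffjjjffjffjffjjjffj) expands symbol-by-symbol to j j ffj j j ffj ffj ffj j j ffj j j ffj j j ffj ffj ffj j j ffj; joining the 22 pieces gives the next term.

jjffjjjffjffjffjjjffjjjffjjjffjffjffjjjffj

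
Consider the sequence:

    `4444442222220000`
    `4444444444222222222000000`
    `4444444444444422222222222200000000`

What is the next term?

The n-th term is 4n-2 4's then 3n 2's then 2n 0's, where the shown terms are n = 2, 3, 4.
Setting n = 5 gives 18, 15, 10 characters in each block.

4444444444444444442222222222222220000000000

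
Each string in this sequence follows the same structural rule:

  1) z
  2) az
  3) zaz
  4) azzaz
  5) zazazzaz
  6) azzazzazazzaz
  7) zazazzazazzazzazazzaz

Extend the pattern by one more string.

This is a Fibonacci-style word recurrence s(k) = s(k−2)·s(k−1): e.g. z·az = zaz.
So term 8 is azzazzazazzaz·zazazzazazzazzazazzaz.

azzazzazazzazzazazzazazzazzazazzaz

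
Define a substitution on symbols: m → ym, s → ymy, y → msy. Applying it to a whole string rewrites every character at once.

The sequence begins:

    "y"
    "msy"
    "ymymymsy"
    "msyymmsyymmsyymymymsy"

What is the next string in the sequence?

Rewriting the 21 symbols of msyymmsyymmsyymymymsy one by one yields ym ymy msy msy ym ym ymy msy msy ym ym ymy msy msy ym msy ym msy ym ymy msy; concatenated:

ymymymsymsyymymymymsymsyymymymymsymsyymmsyymmsyymymymsy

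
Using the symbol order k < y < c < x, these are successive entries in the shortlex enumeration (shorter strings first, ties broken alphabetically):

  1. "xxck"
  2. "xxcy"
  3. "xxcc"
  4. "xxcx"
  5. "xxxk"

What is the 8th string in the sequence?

xxxx

Stepping forward 3 times from xxxk: xxxk → xxxy → xxxc, then the target.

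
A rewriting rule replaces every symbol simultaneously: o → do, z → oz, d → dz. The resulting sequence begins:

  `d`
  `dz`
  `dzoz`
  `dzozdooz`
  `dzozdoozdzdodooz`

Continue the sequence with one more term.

Applying the rule to each of the 16 symbols of dzozdoozdzdodooz gives the pieces dz oz do oz dz do do oz dz oz dz do dz do do oz, which concatenate to the answer.

dzozdoozdzdodoozdzozdzdodzdodooz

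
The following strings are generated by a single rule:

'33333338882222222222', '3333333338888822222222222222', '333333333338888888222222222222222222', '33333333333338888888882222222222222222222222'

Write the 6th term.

Each string has the form 3^{2n+3} 8^{2n-1} 2^{4n+2}, where the shown terms are n = 2, 3, 4, 5.
Setting n = 7 gives 17, 13, 30 characters in each block.

333333333333333338888888888888222222222222222222222222222222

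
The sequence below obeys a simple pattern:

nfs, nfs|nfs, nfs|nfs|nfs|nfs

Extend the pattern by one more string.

Every step duplicates the string with '|' between the halves.
One more doubling of nfs|nfs|nfs|nfs gives the answer.

nfs|nfs|nfs|nfs|nfs|nfs|nfs|nfs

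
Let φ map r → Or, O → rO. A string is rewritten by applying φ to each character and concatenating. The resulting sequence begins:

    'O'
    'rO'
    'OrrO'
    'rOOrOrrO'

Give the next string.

OrrOrOOrrOOrOrrO

Apply φ to rOOrOrrO symbol by symbol: r→Or, O→rO, O→rO, r→Or, O→rO, r→Or, r→Or, O→rO; joined: Or rO rO Or rO Or Or rO.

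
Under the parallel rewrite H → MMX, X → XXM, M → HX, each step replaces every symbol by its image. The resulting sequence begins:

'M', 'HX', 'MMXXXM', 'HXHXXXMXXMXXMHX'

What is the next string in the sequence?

Replace each of the 15 characters of HXHXXXMXXMXXMHX in place — MMX XXM MMX XXM XXM XXM HX XXM XXM HX XXM XXM HX MMX XXM — and concatenate.

MMXXXMMMXXXMXXMXXMHXXXMXXMHXXXMXXMHXMMXXXM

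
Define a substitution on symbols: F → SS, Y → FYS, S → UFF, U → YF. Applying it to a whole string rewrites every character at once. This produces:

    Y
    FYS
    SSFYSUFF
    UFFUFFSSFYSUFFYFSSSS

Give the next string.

YFSSSSYFSSSSUFFUFFSSFYSUFFYFSSSSFYSSSUFFUFFUFFUFF

Applying the rule to each of the 20 symbols of UFFUFFSSFYSUFFYFSSSS gives the pieces YF SS SS YF SS SS UFF UFF SS FYS UFF YF SS SS FYS SS UFF UFF UFF UFF, which concatenate to the answer.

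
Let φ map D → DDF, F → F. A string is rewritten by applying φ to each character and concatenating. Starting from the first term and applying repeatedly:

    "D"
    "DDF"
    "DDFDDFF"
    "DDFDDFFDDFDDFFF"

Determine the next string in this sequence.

Applying the rule to each of the 15 symbols of DDFDDFFDDFDDFFF gives the pieces DDF DDF F DDF DDF F F DDF DDF F DDF DDF F F F, which concatenate to the answer.

DDFDDFFDDFDDFFFDDFDDFFDDFDDFFFF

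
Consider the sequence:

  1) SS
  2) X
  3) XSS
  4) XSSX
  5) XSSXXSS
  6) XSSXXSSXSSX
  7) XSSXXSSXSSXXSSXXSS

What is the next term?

XSSXXSSXSSXXSSXXSSXSSXXSSXSSX

This is a Fibonacci-style word recurrence s(k) = s(k−1)·s(k−2): e.g. X·SS = XSS.
The next term joins XSSXXSSXSSXXSSXXSS and XSSXXSSXSSX.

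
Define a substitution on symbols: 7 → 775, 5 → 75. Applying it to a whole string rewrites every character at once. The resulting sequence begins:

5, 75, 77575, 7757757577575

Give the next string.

7757757577577575775757757757577575

Applying the rule to each of the 13 symbols of 7757757577575 gives the pieces 775 775 75 775 775 75 775 75 775 775 75 775 75, which concatenate to the answer.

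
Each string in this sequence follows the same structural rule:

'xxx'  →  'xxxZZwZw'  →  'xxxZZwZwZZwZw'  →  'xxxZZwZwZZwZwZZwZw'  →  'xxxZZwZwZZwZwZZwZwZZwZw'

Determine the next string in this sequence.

Every step adds ZZwZw to the end: s(k+1) = s(k)·ZZwZw.
So the next term is xxxZZwZwZZwZwZZwZwZZwZw·ZZwZw.

xxxZZwZwZZwZwZZwZwZZwZwZZwZw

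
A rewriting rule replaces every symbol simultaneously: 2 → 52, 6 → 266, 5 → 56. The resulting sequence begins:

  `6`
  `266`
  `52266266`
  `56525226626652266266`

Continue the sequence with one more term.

5626656525652522662665226626656525226626652266266

φ(56525226626652266266) expands symbol-by-symbol to 56 266 56 52 56 52 52 266 266 52 266 266 56 52 52 266 266 52 266 266; joining the 20 pieces gives the next term.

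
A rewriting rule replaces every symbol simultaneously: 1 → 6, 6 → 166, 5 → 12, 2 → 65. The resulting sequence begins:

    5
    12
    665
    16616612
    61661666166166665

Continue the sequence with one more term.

Applying the rule to each of the 17 symbols of 61661666166166665 gives the pieces 166 6 166 166 6 166 166 166 6 166 166 6 166 166 166 166 12, which concatenate to the answer.

166616616661661661666166166616616616616612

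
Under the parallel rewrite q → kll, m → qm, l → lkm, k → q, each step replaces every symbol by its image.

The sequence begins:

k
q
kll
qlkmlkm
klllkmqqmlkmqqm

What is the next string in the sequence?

qlkmlkmlkmqqmkllkllqmlkmqqmkllkllqm

Replace each of the 15 characters of klllkmqqmlkmqqm in place — q lkm lkm lkm q qm kll kll qm lkm q qm kll kll qm — and concatenate.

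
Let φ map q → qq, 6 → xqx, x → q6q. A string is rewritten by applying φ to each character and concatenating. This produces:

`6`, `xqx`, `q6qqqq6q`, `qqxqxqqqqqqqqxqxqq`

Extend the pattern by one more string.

qqqqq6qqqq6qqqqqqqqqqqqqqqqqq6qqqq6qqqqq

φ(qqxqxqqqqqqqqxqxqq) expands symbol-by-symbol to qq qq q6q qq q6q qq qq qq qq qq qq qq qq q6q qq q6q qq qq; joining the 18 pieces gives the next term.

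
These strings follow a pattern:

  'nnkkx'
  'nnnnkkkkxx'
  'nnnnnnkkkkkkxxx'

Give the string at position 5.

Each string has the form n^{2n} k^{2n} x^{n} (n = 1, 2, …).
For term 5, n = 5, so the run lengths are 10, 10, 5.

nnnnnnnnnnkkkkkkkkkkxxxxx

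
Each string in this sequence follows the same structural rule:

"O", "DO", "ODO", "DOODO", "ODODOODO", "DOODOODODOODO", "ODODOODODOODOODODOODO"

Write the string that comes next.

DOODOODODOODOODODOODODOODOODODOODO

Each term (from the third on) is the two preceding terms concatenated in order: term 3 = O·DO = ODO.
The next term joins DOODOODODOODO and ODODOODODOODOODODOODO.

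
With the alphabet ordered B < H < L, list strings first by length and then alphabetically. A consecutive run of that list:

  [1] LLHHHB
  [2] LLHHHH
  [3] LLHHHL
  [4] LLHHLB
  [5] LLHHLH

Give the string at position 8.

Continuing the enumeration 3 steps past LLHHLH: LLHHLH → LLHHLL → LLHLBB → (answer).

LLHLBH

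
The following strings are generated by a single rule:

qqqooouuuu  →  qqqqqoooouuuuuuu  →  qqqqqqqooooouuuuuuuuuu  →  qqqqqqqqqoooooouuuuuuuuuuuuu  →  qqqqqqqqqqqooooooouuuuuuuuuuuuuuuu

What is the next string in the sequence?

qqqqqqqqqqqqqoooooooouuuuuuuuuuuuuuuuuuu

The n-th term is 2n+1 q's then n+2 o's then 3n+1 u's (n = 1, 2, …).
For the next term, n = 6, so the run lengths are 13, 8, 19.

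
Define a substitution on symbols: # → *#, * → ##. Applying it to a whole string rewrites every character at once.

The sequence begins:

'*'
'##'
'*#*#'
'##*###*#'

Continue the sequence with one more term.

*#*###*#*#*###*#

Rewriting each symbol of ##*###*#: #→*#, #→*#, *→##, #→*#, #→*#, #→*#, *→##, #→*#, which concatenates to *# *# ## *# *# *# ## *#.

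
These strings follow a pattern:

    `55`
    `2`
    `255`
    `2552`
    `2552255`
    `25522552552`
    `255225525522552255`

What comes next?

Each term (from the third on) is the previous term followed by the one before it: term 3 = 2·55 = 255.
The next term joins 255225525522552255 and 25522552552.

25522552552255225525522552552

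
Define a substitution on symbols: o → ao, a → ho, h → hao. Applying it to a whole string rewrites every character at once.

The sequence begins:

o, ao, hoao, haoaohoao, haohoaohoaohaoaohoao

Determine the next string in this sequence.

Rewriting the 20 symbols of haohoaohoaohaoaohoao one by one yields hao ho ao hao ao ho ao hao ao ho ao hao ho ao ho ao hao ao ho ao; concatenated:

haohoaohaoaohoaohaoaohoaohaohoaohoaohaoaohoao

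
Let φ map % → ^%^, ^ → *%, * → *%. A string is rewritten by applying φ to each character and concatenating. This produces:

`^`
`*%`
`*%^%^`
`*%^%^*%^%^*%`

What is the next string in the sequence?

Rewriting each symbol of *%^%^*%^%^*%: *→*%, %→^%^, ^→*%, %→^%^, ^→*%, *→*%, %→^%^, ^→*%, %→^%^, ^→*%, *→*%, %→^%^, which concatenates to *% ^%^ *% ^%^ *% *% ^%^ *% ^%^ *% *% ^%^.

*%^%^*%^%^*%*%^%^*%^%^*%*%^%^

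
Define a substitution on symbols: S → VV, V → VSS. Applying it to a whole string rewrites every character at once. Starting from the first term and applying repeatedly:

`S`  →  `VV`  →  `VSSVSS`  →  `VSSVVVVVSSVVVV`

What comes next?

φ(VSSVVVVVSSVVVV) expands symbol-by-symbol to VSS VV VV VSS VSS VSS VSS VSS VV VV VSS VSS VSS VSS; joining the 14 pieces gives the next term.

VSSVVVVVSSVSSVSSVSSVSSVVVVVSSVSSVSSVSS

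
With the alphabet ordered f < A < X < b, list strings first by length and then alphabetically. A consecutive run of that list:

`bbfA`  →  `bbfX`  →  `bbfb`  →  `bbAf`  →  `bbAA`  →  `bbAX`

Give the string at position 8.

Continuing the enumeration 2 steps past bbAX: bbAX → bbAb → (answer).

bbXf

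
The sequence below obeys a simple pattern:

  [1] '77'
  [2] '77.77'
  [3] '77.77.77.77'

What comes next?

77.77.77.77.77.77.77.77

Every step duplicates the string with '.' between the halves.
One more doubling of 77.77.77.77 gives the answer.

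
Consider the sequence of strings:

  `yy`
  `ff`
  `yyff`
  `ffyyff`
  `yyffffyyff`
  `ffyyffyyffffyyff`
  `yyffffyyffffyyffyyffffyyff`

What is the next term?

This is a Fibonacci-style word recurrence s(k) = s(k−2)·s(k−1): e.g. yy·ff = yyff.
The next term joins ffyyffyyffffyyff and yyffffyyffffyyffyyffffyyff.

ffyyffyyffffyyffyyffffyyffffyyffyyffffyyff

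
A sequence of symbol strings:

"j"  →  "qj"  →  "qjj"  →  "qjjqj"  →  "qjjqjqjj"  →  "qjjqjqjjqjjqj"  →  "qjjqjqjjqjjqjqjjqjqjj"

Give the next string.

qjjqjqjjqjjqjqjjqjqjjqjjqjqjjqjjqj

From term 3 onward, concatenate the last term with the second-to-last: qj·j = qjj, qjj·qj = qjjqj, …
The next term joins qjjqjqjjqjjqjqjjqjqjj and qjjqjqjjqjjqj.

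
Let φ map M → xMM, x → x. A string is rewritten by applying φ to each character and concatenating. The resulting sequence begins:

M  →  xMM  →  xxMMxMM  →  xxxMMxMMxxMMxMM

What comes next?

Applying the rule to each of the 15 symbols of xxxMMxMMxxMMxMM gives the pieces x x x xMM xMM x xMM xMM x x xMM xMM x xMM xMM, which concatenate to the answer.

xxxxMMxMMxxMMxMMxxxMMxMMxxMMxMM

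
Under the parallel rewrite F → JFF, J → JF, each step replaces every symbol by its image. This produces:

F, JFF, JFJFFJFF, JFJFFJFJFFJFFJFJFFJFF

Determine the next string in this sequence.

Rewriting the 21 symbols of JFJFFJFJFFJFFJFJFFJFF one by one yields JF JFF JF JFF JFF JF JFF JF JFF JFF JF JFF JFF JF JFF JF JFF JFF JF JFF JFF; concatenated:

JFJFFJFJFFJFFJFJFFJFJFFJFFJFJFFJFFJFJFFJFJFFJFFJFJFFJFF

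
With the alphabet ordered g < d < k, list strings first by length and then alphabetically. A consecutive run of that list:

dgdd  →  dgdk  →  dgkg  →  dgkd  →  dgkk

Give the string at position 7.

ddgd

Stepping forward 2 times from dgkk: dgkk → ddgg, then the target.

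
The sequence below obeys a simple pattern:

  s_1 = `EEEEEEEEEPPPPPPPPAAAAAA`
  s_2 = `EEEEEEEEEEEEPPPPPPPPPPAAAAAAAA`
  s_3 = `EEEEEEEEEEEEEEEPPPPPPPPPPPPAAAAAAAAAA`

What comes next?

EEEEEEEEEEEEEEEEEEPPPPPPPPPPPPPPAAAAAAAAAAAA

Reading off run lengths: E runs 9, 12, 15; P runs 8, 10, 12; A runs 6, 8, 10 — each is linear in n, where the shown terms are n = 3, 4, 5.
For the next term, n = 6, so the run lengths are 18, 14, 12.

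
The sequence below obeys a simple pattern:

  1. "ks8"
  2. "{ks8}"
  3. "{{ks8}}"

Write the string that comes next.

Every step adds { to the front and } to the end of the previous string.
One more step from {{ks8}} gives the answer.

{{{ks8}}}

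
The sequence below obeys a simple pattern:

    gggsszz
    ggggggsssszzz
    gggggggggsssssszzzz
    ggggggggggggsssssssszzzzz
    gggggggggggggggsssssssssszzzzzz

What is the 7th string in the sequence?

gggggggggggggggggggggsssssssssssssszzzzzzzz

The n-th term is 3n g's then 2n s's then n+1 z's (n = 1, 2, …).
For term 7, n = 7, so the run lengths are 21, 14, 8.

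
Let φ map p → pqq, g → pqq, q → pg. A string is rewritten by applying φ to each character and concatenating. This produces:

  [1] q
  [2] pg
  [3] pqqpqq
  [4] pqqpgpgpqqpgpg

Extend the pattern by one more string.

pqqpgpgpqqpqqpqqpqqpqqpgpgpqqpqqpqqpqq

Replace each of the 14 characters of pqqpgpgpqqpgpg in place — pqq pg pg pqq pqq pqq pqq pqq pg pg pqq pqq pqq pqq — and concatenate.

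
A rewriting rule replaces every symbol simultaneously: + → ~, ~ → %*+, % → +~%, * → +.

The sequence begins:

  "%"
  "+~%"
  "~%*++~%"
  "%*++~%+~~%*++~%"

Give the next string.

Replace each of the 15 characters of %*++~%+~~%*++~% in place — +~% + ~ ~ %*+ +~% ~ %*+ %*+ +~% + ~ ~ %*+ +~% — and concatenate.

+~%+~~%*++~%~%*+%*++~%+~~%*++~%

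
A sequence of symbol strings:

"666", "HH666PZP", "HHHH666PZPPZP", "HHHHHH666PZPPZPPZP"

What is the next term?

Each term wraps the previous one in HH on the left and PZP on the right.
Applying this once more to HHHHHH666PZPPZPPZP:

HHHHHHHH666PZPPZPPZPPZP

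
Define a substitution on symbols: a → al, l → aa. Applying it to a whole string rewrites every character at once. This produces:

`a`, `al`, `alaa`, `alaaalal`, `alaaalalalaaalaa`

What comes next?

Rewriting the 16 symbols of alaaalalalaaalaa one by one yields al aa al al al aa al aa al aa al al al aa al al; concatenated:

alaaalalalaaalaaalaaalalalaaalal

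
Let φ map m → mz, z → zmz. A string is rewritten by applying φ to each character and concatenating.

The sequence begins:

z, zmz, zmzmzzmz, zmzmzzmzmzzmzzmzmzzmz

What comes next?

Applying the rule to each of the 21 symbols of zmzmzzmzmzzmzzmzmzzmz gives the pieces zmz mz zmz mz zmz zmz mz zmz mz zmz zmz mz zmz zmz mz zmz mz zmz zmz mz zmz, which concatenate to the answer.

zmzmzzmzmzzmzzmzmzzmzmzzmzzmzmzzmzzmzmzzmzmzzmzzmzmzzmz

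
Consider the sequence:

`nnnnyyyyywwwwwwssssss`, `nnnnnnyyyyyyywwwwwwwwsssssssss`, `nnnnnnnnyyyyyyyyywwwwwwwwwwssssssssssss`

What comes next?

The n-th term is 2n n's then 2n+1 y's then 2n+2 w's then 3n s's, where the shown terms are n = 2, 3, 4.
For the next term, n = 5, so the run lengths are 10, 11, 12, 15.

nnnnnnnnnnyyyyyyyyyyywwwwwwwwwwwwsssssssssssssss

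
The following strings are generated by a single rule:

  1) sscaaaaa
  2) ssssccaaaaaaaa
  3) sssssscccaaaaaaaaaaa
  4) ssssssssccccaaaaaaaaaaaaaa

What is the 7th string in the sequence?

Term n consists of 2n-2 s's, followed by n-1 c's, followed by 3n-1 a's, where the shown terms are n = 2, 3, 4, 5.
At n = 8 the blocks have lengths 14, 7, 23.

sssssssssssssscccccccaaaaaaaaaaaaaaaaaaaaaaa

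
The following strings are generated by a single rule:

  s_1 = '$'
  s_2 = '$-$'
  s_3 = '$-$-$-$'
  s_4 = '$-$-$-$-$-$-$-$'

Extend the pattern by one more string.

Each string is two copies of the previous one joined by '-'.
One more doubling of $-$-$-$-$-$-$-$ gives the answer.

$-$-$-$-$-$-$-$-$-$-$-$-$-$-$-$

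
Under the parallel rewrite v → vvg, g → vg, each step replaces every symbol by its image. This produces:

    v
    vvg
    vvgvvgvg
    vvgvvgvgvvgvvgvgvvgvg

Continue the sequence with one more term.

vvgvvgvgvvgvvgvgvvgvgvvgvvgvgvvgvvgvgvvgvgvvgvvgvgvvgvg

Replace each of the 21 characters of vvgvvgvgvvgvvgvgvvgvg in place — vvg vvg vg vvg vvg vg vvg vg vvg vvg vg vvg vvg vg vvg vg vvg vvg vg vvg vg — and concatenate.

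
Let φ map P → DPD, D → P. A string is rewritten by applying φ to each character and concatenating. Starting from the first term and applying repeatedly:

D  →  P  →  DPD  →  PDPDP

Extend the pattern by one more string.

DPDPDPDPDPD

Apply φ to PDPDP symbol by symbol: P→DPD, D→P, P→DPD, D→P, P→DPD; joined: DPD P DPD P DPD.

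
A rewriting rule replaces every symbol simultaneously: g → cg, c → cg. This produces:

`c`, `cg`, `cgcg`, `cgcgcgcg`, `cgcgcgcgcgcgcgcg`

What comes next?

cgcgcgcgcgcgcgcgcgcgcgcgcgcgcgcg

φ(cgcgcgcgcgcgcgcg) expands symbol-by-symbol to cg cg cg cg cg cg cg cg cg cg cg cg cg cg cg cg; joining the 16 pieces gives the next term.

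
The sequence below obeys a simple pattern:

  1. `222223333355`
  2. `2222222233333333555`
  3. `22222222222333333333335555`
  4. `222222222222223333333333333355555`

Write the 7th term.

Term n consists of 3n+2 2's, followed by 3n+2 3's, followed by n+1 5's (n = 1, 2, …).
At n = 7 the blocks have lengths 23, 23, 8.

222222222222222222222223333333333333333333333355555555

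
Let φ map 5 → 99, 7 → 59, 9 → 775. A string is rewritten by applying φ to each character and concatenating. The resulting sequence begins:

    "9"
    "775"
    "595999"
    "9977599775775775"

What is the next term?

Rewriting the 16 symbols of 9977599775775775 one by one yields 775 775 59 59 99 775 775 59 59 99 59 59 99 59 59 99; concatenated:

775775595999775775595999595999595999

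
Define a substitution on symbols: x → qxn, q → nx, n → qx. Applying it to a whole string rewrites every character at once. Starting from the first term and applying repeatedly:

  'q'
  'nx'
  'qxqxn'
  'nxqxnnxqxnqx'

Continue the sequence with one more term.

qxqxnnxqxnqxqxqxnnxqxnqxnxqxn

Expanding nxqxnnxqxnqx: n→qx, x→qxn, q→nx, x→qxn, n→qx, n→qx, x→qxn, q→nx, x→qxn, n→qx, q→nx, x→qxn. Concatenated: qx qxn nx qxn qx qx qxn nx qxn qx nx qxn.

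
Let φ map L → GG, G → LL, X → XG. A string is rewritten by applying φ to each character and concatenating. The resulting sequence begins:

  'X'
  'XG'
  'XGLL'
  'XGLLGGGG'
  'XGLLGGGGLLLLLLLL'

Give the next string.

Rewriting the 16 symbols of XGLLGGGGLLLLLLLL one by one yields XG LL GG GG LL LL LL LL GG GG GG GG GG GG GG GG; concatenated:

XGLLGGGGLLLLLLLLGGGGGGGGGGGGGGGG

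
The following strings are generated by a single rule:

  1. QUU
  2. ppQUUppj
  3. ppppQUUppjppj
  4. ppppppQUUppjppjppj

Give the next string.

Each term wraps the previous one in pp on the left and ppj on the right.
One more step from ppppppQUUppjppjppj gives the answer.

ppppppppQUUppjppjppjppj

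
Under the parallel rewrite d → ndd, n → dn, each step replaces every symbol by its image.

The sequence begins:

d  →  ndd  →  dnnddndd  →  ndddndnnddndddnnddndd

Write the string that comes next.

dnnddnddndddnndddndnnddndddnnddnddndddndnnddndddnnddndd

Applying the rule to each of the 21 symbols of ndddndnnddndddnnddndd gives the pieces dn ndd ndd ndd dn ndd dn dn ndd ndd dn ndd ndd ndd dn dn ndd ndd dn ndd ndd, which concatenate to the answer.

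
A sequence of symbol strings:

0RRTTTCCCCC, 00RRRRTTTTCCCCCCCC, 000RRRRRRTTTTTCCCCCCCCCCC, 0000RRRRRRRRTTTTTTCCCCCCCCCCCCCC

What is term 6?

Term n consists of n 0's, followed by 2n R's, followed by n+2 T's, followed by 3n+2 C's (n = 1, 2, …).
Setting n = 6 gives 6, 12, 8, 20 characters in each block.

000000RRRRRRRRRRRRTTTTTTTTCCCCCCCCCCCCCCCCCCCC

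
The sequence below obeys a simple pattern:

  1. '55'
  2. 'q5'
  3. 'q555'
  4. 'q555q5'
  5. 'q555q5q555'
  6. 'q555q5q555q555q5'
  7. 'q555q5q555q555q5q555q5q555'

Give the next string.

From term 3 onward, concatenate the last term with the second-to-last: q5·55 = q555, q555·q5 = q555q5, …
So term 8 is q555q5q555q555q5q555q5q555·q555q5q555q555q5.

q555q5q555q555q5q555q5q555q555q5q555q555q5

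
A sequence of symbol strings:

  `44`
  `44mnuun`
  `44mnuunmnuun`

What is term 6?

The strings grow by a fixed suffix mnuun each time.
From 44mnuunmnuun, 3 further steps: 44mnuunmnuun → 44mnuunmnuunmnuun → 44mnuunmnuunmnuunmnuun → (answer).

44mnuunmnuunmnuunmnuunmnuun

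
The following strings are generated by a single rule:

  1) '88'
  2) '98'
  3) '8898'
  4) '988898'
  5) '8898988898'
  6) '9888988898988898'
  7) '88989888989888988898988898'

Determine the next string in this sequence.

988898889898889888989888989888988898988898

Each term (from the third on) is the two preceding terms concatenated in order: term 3 = 88·98 = 8898.
Continuing: 9888988898988898 · 88989888989888988898988898 gives term 8.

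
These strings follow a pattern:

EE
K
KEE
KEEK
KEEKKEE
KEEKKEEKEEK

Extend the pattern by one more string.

From term 3 onward, concatenate the last term with the second-to-last: K·EE = KEE, KEE·K = KEEK, …
The next term joins KEEKKEEKEEK and KEEKKEE.

KEEKKEEKEEKKEEKKEE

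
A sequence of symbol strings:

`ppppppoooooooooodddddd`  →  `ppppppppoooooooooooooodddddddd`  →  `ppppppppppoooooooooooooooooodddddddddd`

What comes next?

Each string has the form p^{2n} o^{4n-2} d^{2n}, where the shown terms are n = 3, 4, 5.
At n = 6 the blocks have lengths 12, 22, 12.

ppppppppppppoooooooooooooooooooooodddddddddddd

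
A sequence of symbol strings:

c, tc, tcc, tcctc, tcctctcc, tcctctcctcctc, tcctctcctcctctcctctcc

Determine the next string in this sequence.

tcctctcctcctctcctctcctcctctcctcctc

Each term (from the third on) is the previous term followed by the one before it: term 3 = tc·c = tcc.
The next term joins tcctctcctcctctcctctcc and tcctctcctcctc.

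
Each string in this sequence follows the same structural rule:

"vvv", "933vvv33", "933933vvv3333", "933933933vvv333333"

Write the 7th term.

933933933933933933vvv333333333333

s(k+1) = 933·s(k)·33, so each term gains 933 as a prefix and 33 as a suffix.
From 933933933vvv333333, 3 further steps: 933933933vvv333333 → 933933933933vvv33333333 → 933933933933933vvv3333333333 → (answer).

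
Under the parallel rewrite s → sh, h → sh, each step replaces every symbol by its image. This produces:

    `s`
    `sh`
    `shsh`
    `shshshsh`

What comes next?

shshshshshshshsh

Expanding shshshsh: s→sh, h→sh, s→sh, h→sh, s→sh, h→sh, s→sh, h→sh. Concatenated: sh sh sh sh sh sh sh sh.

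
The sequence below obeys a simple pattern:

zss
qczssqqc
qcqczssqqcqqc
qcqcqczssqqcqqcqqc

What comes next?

Every step adds qc to the front and qqc to the end of the previous string.
Applying this once more to qcqcqczssqqcqqcqqc:

qcqcqcqczssqqcqqcqqcqqc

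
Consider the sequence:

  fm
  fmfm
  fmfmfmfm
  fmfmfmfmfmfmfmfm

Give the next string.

fmfmfmfmfmfmfmfmfmfmfmfmfmfmfmfm

s(k+1) = s(k)·s(k) — each term doubles the last.
So the next term is two copies of fmfmfmfmfmfmfmfm.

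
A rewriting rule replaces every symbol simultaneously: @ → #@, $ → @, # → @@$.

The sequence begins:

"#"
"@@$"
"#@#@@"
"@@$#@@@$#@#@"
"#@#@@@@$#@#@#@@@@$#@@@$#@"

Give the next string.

Rewriting the 25 symbols of #@#@@@@$#@#@#@@@@$#@@@$#@ one by one yields @@$ #@ @@$ #@ #@ #@ #@ @ @@$ #@ @@$ #@ @@$ #@ #@ #@ #@ @ @@$ #@ #@ #@ @ @@$ #@; concatenated:

@@$#@@@$#@#@#@#@@@@$#@@@$#@@@$#@#@#@#@@@@$#@#@#@@@@$#@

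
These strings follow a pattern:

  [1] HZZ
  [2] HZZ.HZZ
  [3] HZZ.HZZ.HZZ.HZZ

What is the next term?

s(k+1) = s(k)·.·s(k) — each term doubles the last with '.' between the halves.
Doubling HZZ.HZZ.HZZ.HZZ with '.' between the halves:

HZZ.HZZ.HZZ.HZZ.HZZ.HZZ.HZZ.HZZ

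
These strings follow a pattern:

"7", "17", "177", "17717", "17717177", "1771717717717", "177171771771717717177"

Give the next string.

1771717717717177171771771717717717

From term 3 onward, concatenate the last term with the second-to-last: 17·7 = 177, 177·17 = 17717, …
So term 8 is 177171771771717717177·1771717717717.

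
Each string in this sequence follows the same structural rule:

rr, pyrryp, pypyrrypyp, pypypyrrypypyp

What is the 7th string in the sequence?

pypypypypypyrrypypypypypyp

s(k+1) = py·s(k)·yp, so each term gains py as a prefix and yp as a suffix.
From pypypyrrypypyp, 3 further steps: pypypyrrypypyp → pypypypyrrypypypyp → pypypypypyrrypypypypyp → (answer).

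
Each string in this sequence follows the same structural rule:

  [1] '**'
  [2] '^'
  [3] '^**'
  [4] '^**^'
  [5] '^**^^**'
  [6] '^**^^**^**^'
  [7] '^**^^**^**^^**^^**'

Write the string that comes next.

^**^^**^**^^**^^**^**^^**^**^

Each term (from the third on) is the previous term followed by the one before it: term 3 = ^·** = ^**.
So term 8 is ^**^^**^**^^**^^**·^**^^**^**^.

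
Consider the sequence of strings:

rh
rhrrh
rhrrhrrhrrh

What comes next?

Each string is two copies of the previous one joined by 'r'.
One more doubling of rhrrhrrhrrh gives the answer.

rhrrhrrhrrhrrhrrhrrhrrh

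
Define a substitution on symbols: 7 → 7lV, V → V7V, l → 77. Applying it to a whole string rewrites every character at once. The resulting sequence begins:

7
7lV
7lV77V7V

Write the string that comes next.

Apply φ to 7lV77V7V symbol by symbol: 7→7lV, l→77, V→V7V, 7→7lV, 7→7lV, V→V7V, 7→7lV, V→V7V; joined: 7lV 77 V7V 7lV 7lV V7V 7lV V7V.

7lV77V7V7lV7lVV7V7lVV7V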